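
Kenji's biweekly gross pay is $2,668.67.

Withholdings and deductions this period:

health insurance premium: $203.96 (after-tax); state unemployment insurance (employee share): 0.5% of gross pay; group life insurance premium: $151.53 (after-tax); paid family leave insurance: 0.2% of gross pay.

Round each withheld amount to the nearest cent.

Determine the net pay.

$2,294.50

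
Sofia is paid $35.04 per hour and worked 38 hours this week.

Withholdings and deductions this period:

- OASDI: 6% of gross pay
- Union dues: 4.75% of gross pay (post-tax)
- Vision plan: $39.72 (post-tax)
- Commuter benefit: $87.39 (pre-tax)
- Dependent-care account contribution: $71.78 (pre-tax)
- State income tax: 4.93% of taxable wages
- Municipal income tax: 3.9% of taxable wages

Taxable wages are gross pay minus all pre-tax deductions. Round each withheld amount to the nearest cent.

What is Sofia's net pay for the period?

$885.97

Gross pay: 38 × $35.04 = $1,331.52
Commuter benefit: $87.39
Dependent-care account contribution: $71.78
Pre-tax total = $87.39 + $71.78 = $159.17
Taxable wages = $1,331.52 − $159.17 = $1,172.35
State income tax: $1,172.35 × 0.0493 = $57.80
Municipal income tax: $1,172.35 × 0.039 = $45.72
OASDI: $1,331.52 × 0.06 = $79.89
Vision plan: $39.72
Union dues: $1,331.52 × 0.0475 = $63.25
Total deductions = $87.39 + $71.78 + $57.80 + $45.72 + $79.89 + $39.72 + $63.25 = $445.55
Net pay = $1,331.52 − $445.55 = $885.97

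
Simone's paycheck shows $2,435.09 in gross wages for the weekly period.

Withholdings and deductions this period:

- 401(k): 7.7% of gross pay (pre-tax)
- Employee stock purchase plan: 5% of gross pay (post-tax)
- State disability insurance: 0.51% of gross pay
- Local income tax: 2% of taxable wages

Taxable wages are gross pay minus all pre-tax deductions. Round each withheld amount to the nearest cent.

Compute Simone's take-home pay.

$2,068.47

401(k): $2,435.09 × 0.077 = $187.50
Taxable wages = $2,435.09 − $187.50 = $2,247.59
Local income tax: $2,247.59 × 0.02 = $44.95
State disability insurance: $2,435.09 × 0.0051 = $12.42
Employee stock purchase plan: $2,435.09 × 0.05 = $121.75
Total deductions = $187.50 + $44.95 + $12.42 + $121.75 = $366.62
Net pay = $2,435.09 − $366.62 = $2,068.47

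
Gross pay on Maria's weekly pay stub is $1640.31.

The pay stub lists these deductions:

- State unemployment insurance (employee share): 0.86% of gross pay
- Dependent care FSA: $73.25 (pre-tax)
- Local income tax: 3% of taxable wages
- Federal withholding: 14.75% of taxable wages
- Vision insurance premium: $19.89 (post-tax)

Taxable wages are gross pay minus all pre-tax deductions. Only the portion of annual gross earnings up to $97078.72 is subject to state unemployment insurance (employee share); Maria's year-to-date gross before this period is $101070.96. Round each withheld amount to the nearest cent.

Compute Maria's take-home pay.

Dependent care FSA: $73.25
Taxable wages = $1640.31 − $73.25 = $1567.06
Federal withholding: $1567.06 × 0.1475 = $231.14
Local income tax: $1567.06 × 0.03 = $47.01
State unemployment insurance (employee share): annual cap $97078.72 already reached (YTD $101070.96), so $0.00
Vision insurance premium: $19.89
Total deductions = $73.25 + $231.14 + $47.01 + $0.00 + $19.89 = $371.29
Net pay = $1640.31 − $371.29 = $1269.02

$1269.02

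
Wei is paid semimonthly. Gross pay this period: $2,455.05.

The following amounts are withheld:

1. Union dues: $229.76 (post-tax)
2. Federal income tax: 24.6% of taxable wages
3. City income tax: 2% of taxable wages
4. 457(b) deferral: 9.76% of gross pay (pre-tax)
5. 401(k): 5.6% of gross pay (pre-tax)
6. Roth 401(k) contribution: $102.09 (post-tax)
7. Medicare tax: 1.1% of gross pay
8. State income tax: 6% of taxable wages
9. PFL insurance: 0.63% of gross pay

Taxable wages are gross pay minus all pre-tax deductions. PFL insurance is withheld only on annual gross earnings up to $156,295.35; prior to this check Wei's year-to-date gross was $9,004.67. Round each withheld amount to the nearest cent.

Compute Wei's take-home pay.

401(k): $2,455.05 × 0.056 = $137.48
457(b) deferral: $2,455.05 × 0.0976 = $239.61
Pre-tax total = $137.48 + $239.61 = $377.09
Taxable wages = $2,455.05 − $377.09 = $2,077.96
City income tax: $2,077.96 × 0.02 = $41.56
Federal income tax: $2,077.96 × 0.246 = $511.18
State income tax: $2,077.96 × 0.06 = $124.68
PFL insurance: cap not yet reached, full $2,455.05 is subject → $2,455.05 × 0.0063 = $15.47
Medicare tax: $2,455.05 × 0.011 = $27.01
Union dues: $229.76
Roth 401(k) contribution: $102.09
Total deductions = $137.48 + $239.61 + $41.56 + $511.18 + $124.68 + $15.47 + $27.01 + $229.76 + $102.09 = $1,428.84
Net pay = $2,455.05 − $1,428.84 = $1,026.21

$1,026.21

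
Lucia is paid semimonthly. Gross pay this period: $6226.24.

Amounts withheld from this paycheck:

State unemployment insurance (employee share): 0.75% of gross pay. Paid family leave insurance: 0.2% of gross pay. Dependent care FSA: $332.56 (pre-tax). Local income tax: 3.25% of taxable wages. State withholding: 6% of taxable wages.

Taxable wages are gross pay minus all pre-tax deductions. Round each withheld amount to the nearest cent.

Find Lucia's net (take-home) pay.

Dependent care FSA: $332.56
Taxable wages = $6226.24 − $332.56 = $5893.68
State withholding: $5893.68 × 0.06 = $353.62
Local income tax: $5893.68 × 0.0325 = $191.54
Paid family leave insurance: $6226.24 × 0.002 = $12.45
State unemployment insurance (employee share): $6226.24 × 0.0075 = $46.70
Total deductions = $332.56 + $353.62 + $191.54 + $12.45 + $46.70 = $936.87
Net pay = $6226.24 − $936.87 = $5289.37

$5289.37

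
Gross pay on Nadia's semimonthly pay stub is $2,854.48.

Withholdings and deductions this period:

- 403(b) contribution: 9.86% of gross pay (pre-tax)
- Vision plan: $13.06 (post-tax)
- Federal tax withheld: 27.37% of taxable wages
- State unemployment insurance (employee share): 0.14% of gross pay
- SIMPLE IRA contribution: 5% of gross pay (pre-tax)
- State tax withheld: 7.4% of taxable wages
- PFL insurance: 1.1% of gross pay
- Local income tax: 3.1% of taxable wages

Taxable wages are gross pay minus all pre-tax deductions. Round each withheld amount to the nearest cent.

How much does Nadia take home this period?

$1,461.49

SIMPLE IRA contribution: $2,854.48 × 0.05 = $142.72
403(b) contribution: $2,854.48 × 0.0986 = $281.45
Pre-tax total = $142.72 + $281.45 = $424.17
Taxable wages = $2,854.48 − $424.17 = $2,430.31
Local income tax: $2,430.31 × 0.031 = $75.34
State tax withheld: $2,430.31 × 0.074 = $179.84
Federal tax withheld: $2,430.31 × 0.2737 = $665.18
PFL insurance: $2,854.48 × 0.011 = $31.40
State unemployment insurance (employee share): $2,854.48 × 0.0014 = $4.00
Vision plan: $13.06
Total deductions = $142.72 + $281.45 + $75.34 + $179.84 + $665.18 + $31.40 + $4.00 + $13.06 = $1,392.99
Net pay = $2,854.48 − $1,392.99 = $1,461.49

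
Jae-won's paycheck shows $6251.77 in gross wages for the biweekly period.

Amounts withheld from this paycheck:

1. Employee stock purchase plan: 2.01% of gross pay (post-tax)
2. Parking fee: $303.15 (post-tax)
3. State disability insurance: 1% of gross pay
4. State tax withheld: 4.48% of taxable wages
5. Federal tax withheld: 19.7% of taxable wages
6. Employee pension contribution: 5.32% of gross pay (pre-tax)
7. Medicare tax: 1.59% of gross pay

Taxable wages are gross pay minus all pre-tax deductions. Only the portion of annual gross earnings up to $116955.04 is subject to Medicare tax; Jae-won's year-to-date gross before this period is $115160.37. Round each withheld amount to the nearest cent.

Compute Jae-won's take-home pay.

Employee pension contribution: $6251.77 × 0.0532 = $332.59
Taxable wages = $6251.77 − $332.59 = $5919.18
State tax withheld: $5919.18 × 0.0448 = $265.18
Federal tax withheld: $5919.18 × 0.197 = $1166.08
Medicare tax: only $116955.04 − $115160.37 = $1794.67 of this check is subject → $1794.67 × 0.0159 = $28.54
State disability insurance: $6251.77 × 0.01 = $62.52
Parking fee: $303.15
Employee stock purchase plan: $6251.77 × 0.0201 = $125.66
Total deductions = $332.59 + $265.18 + $1166.08 + $28.54 + $62.52 + $303.15 + $125.66 = $2283.72
Net pay = $6251.77 − $2283.72 = $3968.05

$3968.05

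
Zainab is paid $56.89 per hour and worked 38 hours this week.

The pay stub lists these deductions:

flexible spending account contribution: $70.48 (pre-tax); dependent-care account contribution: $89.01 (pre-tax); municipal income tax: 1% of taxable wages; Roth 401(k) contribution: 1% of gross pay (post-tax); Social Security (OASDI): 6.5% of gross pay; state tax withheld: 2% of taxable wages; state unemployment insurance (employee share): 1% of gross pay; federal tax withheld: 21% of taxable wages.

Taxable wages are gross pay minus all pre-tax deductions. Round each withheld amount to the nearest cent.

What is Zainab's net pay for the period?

$1,338.01

Gross pay: 38 × $56.89 = $2,161.82
Flexible spending account contribution: $70.48
Dependent-care account contribution: $89.01
Pre-tax total = $70.48 + $89.01 = $159.49
Taxable wages = $2,161.82 − $159.49 = $2,002.33
Municipal income tax: $2,002.33 × 0.01 = $20.02
State tax withheld: $2,002.33 × 0.02 = $40.05
Federal tax withheld: $2,002.33 × 0.21 = $420.49
State unemployment insurance (employee share): $2,161.82 × 0.01 = $21.62
Social Security (OASDI): $2,161.82 × 0.065 = $140.52
Roth 401(k) contribution: $2,161.82 × 0.01 = $21.62
Total deductions = $70.48 + $89.01 + $20.02 + $40.05 + $420.49 + $21.62 + $140.52 + $21.62 = $823.81
Net pay = $2,161.82 − $823.81 = $1,338.01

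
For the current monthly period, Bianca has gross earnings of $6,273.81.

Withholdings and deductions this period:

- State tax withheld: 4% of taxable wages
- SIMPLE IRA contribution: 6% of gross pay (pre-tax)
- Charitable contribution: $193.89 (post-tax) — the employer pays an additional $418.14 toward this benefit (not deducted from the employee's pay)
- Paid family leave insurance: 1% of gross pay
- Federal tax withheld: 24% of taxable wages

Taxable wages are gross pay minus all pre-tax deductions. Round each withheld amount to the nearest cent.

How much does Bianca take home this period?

SIMPLE IRA contribution: $6,273.81 × 0.06 = $376.43
Taxable wages = $6,273.81 − $376.43 = $5,897.38
State tax withheld: $5,897.38 × 0.04 = $235.90
Federal tax withheld: $5,897.38 × 0.24 = $1,415.37
Paid family leave insurance: $6,273.81 × 0.01 = $62.74
Charitable contribution: $193.89
(Employer's $418.14 toward charitable contribution is not withheld from the employee.)
Total deductions = $376.43 + $235.90 + $1,415.37 + $62.74 + $193.89 = $2,284.33
Net pay = $6,273.81 − $2,284.33 = $3,989.48

$3,989.48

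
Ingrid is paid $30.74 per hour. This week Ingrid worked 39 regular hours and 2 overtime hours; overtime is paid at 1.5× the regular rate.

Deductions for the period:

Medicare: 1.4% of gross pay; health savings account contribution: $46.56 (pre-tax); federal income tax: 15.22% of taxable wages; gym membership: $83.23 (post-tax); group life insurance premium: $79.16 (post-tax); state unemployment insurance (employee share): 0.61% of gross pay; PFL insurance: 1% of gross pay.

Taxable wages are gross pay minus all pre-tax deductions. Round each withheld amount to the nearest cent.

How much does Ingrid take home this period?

$853.84

Regular pay: 39 × $30.74 = $1198.86
Overtime pay: 2 × $30.74 × 1.5 = $92.22
Gross pay = $1198.86 + $92.22 = $1291.08
Health savings account contribution: $46.56
Taxable wages = $1291.08 − $46.56 = $1244.52
Federal income tax: $1244.52 × 0.1522 = $189.42
State unemployment insurance (employee share): $1291.08 × 0.0061 = $7.88
Medicare: $1291.08 × 0.014 = $18.08
PFL insurance: $1291.08 × 0.01 = $12.91
Group life insurance premium: $79.16
Gym membership: $83.23
Total deductions = $46.56 + $189.42 + $7.88 + $18.08 + $12.91 + $79.16 + $83.23 = $437.24
Net pay = $1291.08 − $437.24 = $853.84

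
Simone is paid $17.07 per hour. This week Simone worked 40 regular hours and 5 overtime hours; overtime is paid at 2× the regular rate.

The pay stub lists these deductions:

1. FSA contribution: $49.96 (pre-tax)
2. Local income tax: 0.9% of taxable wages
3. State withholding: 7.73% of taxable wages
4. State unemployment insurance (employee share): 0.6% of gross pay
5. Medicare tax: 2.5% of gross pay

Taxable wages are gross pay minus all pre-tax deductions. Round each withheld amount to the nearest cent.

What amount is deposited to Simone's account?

$707.74

Regular pay: 40 × $17.07 = $682.80
Overtime pay: 5 × $17.07 × 2 = $170.70
Gross pay = $682.80 + $170.70 = $853.50
FSA contribution: $49.96
Taxable wages = $853.50 − $49.96 = $803.54
Local income tax: $803.54 × 0.009 = $7.23
State withholding: $803.54 × 0.0773 = $62.11
State unemployment insurance (employee share): $853.50 × 0.006 = $5.12
Medicare tax: $853.50 × 0.025 = $21.34
Total deductions = $49.96 + $7.23 + $62.11 + $5.12 + $21.34 = $145.76
Net pay = $853.50 − $145.76 = $707.74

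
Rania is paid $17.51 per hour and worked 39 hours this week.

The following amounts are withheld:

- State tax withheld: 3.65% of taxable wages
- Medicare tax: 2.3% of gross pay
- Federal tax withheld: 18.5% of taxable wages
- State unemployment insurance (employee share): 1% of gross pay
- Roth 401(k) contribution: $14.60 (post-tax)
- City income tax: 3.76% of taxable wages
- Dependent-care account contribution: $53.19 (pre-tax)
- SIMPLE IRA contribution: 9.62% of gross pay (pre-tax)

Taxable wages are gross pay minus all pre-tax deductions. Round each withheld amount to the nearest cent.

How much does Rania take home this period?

Gross pay: 39 × $17.51 = $682.89
SIMPLE IRA contribution: $682.89 × 0.0962 = $65.69
Dependent-care account contribution: $53.19
Pre-tax total = $65.69 + $53.19 = $118.88
Taxable wages = $682.89 − $118.88 = $564.01
City income tax: $564.01 × 0.0376 = $21.21
Federal tax withheld: $564.01 × 0.185 = $104.34
State tax withheld: $564.01 × 0.0365 = $20.59
State unemployment insurance (employee share): $682.89 × 0.01 = $6.83
Medicare tax: $682.89 × 0.023 = $15.71
Roth 401(k) contribution: $14.60
Total deductions = $65.69 + $53.19 + $21.21 + $104.34 + $20.59 + $6.83 + $15.71 + $14.60 = $302.16
Net pay = $682.89 − $302.16 = $380.73

$380.73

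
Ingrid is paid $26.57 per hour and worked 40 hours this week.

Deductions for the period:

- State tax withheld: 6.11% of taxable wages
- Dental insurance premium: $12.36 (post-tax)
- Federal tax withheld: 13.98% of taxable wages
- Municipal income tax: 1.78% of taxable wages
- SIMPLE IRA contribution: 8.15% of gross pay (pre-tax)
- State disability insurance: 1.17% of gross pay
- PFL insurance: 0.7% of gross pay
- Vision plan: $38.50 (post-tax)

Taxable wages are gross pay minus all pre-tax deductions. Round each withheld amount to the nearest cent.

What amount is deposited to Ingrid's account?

Gross pay: 40 × $26.57 = $1,062.80
SIMPLE IRA contribution: $1,062.80 × 0.0815 = $86.62
Taxable wages = $1,062.80 − $86.62 = $976.18
State tax withheld: $976.18 × 0.0611 = $59.64
Municipal income tax: $976.18 × 0.0178 = $17.38
Federal tax withheld: $976.18 × 0.1398 = $136.47
PFL insurance: $1,062.80 × 0.007 = $7.44
State disability insurance: $1,062.80 × 0.0117 = $12.43
Dental insurance premium: $12.36
Vision plan: $38.50
Total deductions = $86.62 + $59.64 + $17.38 + $136.47 + $7.44 + $12.43 + $12.36 + $38.50 = $370.84
Net pay = $1,062.80 − $370.84 = $691.96

$691.96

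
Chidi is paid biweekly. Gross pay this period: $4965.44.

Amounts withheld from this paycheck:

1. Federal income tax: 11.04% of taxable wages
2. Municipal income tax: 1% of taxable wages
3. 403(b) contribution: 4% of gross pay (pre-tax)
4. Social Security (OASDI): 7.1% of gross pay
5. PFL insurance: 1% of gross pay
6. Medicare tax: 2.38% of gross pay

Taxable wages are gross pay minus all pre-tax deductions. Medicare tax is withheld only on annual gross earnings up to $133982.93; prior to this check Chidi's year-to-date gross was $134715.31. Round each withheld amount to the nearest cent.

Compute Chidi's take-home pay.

403(b) contribution: $4965.44 × 0.04 = $198.62
Taxable wages = $4965.44 − $198.62 = $4766.82
Municipal income tax: $4766.82 × 0.01 = $47.67
Federal income tax: $4766.82 × 0.1104 = $526.26
Medicare tax: annual cap $133982.93 already reached (YTD $134715.31), so $0.00
Social Security (OASDI): $4965.44 × 0.071 = $352.55
PFL insurance: $4965.44 × 0.01 = $49.65
Total deductions = $198.62 + $47.67 + $526.26 + $0.00 + $352.55 + $49.65 = $1174.75
Net pay = $4965.44 − $1174.75 = $3790.69

$3790.69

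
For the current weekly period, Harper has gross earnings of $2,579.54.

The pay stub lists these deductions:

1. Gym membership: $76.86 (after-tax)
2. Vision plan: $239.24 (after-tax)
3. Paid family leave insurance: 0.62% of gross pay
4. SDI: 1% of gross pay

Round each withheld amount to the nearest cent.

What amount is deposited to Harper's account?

$2,221.65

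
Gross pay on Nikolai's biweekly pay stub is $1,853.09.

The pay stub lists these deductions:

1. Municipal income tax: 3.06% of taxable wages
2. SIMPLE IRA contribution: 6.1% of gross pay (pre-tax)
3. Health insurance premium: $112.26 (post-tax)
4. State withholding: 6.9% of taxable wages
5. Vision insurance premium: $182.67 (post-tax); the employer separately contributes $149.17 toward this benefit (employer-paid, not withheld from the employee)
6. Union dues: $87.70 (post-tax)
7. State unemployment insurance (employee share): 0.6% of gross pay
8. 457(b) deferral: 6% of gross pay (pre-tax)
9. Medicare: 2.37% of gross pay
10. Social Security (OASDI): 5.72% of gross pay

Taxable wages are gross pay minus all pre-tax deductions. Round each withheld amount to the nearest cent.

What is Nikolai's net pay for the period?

SIMPLE IRA contribution: $1,853.09 × 0.061 = $113.04
457(b) deferral: $1,853.09 × 0.06 = $111.19
Pre-tax total = $113.04 + $111.19 = $224.23
Taxable wages = $1,853.09 − $224.23 = $1,628.86
State withholding: $1,628.86 × 0.069 = $112.39
Municipal income tax: $1,628.86 × 0.0306 = $49.84
Social Security (OASDI): $1,853.09 × 0.0572 = $106.00
State unemployment insurance (employee share): $1,853.09 × 0.006 = $11.12
Medicare: $1,853.09 × 0.0237 = $43.92
Health insurance premium: $112.26
Union dues: $87.70
Vision insurance premium: $182.67
(Employer's $149.17 toward vision insurance premium is not withheld from the employee.)
Total deductions = $113.04 + $111.19 + $112.39 + $49.84 + $106.00 + $11.12 + $43.92 + $112.26 + $87.70 + $182.67 = $930.13
Net pay = $1,853.09 − $930.13 = $922.96

$922.96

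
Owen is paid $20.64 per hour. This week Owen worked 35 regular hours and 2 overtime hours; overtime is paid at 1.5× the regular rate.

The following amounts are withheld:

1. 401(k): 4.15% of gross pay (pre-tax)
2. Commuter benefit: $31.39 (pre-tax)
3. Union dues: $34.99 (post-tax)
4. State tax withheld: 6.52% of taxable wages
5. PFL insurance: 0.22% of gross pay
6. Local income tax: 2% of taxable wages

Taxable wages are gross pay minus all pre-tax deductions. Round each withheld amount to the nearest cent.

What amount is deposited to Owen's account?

$622.28

Regular pay: 35 × $20.64 = $722.40
Overtime pay: 2 × $20.64 × 1.5 = $61.92
Gross pay = $722.40 + $61.92 = $784.32
401(k): $784.32 × 0.0415 = $32.55
Commuter benefit: $31.39
Pre-tax total = $32.55 + $31.39 = $63.94
Taxable wages = $784.32 − $63.94 = $720.38
Local income tax: $720.38 × 0.02 = $14.41
State tax withheld: $720.38 × 0.0652 = $46.97
PFL insurance: $784.32 × 0.0022 = $1.73
Union dues: $34.99
Total deductions = $32.55 + $31.39 + $14.41 + $46.97 + $1.73 + $34.99 = $162.04
Net pay = $784.32 − $162.04 = $622.28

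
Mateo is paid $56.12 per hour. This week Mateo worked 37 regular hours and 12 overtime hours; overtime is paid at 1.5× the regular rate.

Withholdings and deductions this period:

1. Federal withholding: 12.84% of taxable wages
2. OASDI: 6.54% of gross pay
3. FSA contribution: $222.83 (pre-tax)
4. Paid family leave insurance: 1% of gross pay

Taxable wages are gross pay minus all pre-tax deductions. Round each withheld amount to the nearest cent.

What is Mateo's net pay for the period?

Regular pay: 37 × $56.12 = $2076.44
Overtime pay: 12 × $56.12 × 1.5 = $1010.16
Gross pay = $2076.44 + $1010.16 = $3086.60
FSA contribution: $222.83
Taxable wages = $3086.60 − $222.83 = $2863.77
Federal withholding: $2863.77 × 0.1284 = $367.71
Paid family leave insurance: $3086.60 × 0.01 = $30.87
OASDI: $3086.60 × 0.0654 = $201.86
Total deductions = $222.83 + $367.71 + $30.87 + $201.86 = $823.27
Net pay = $3086.60 − $823.27 = $2263.33

$2263.33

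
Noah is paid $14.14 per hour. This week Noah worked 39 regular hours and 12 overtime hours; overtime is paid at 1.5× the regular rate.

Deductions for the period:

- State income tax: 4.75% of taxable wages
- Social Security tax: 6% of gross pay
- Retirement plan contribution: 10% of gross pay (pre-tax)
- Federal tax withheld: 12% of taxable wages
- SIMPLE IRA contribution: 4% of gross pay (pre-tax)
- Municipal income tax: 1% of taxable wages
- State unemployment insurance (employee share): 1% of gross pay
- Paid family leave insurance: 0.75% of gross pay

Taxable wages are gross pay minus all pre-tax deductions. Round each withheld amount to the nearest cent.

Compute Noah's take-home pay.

$507.65

Regular pay: 39 × $14.14 = $551.46
Overtime pay: 12 × $14.14 × 1.5 = $254.52
Gross pay = $551.46 + $254.52 = $805.98
SIMPLE IRA contribution: $805.98 × 0.04 = $32.24
Retirement plan contribution: $805.98 × 0.1 = $80.60
Pre-tax total = $32.24 + $80.60 = $112.84
Taxable wages = $805.98 − $112.84 = $693.14
Federal tax withheld: $693.14 × 0.12 = $83.18
State income tax: $693.14 × 0.0475 = $32.92
Municipal income tax: $693.14 × 0.01 = $6.93
Social Security tax: $805.98 × 0.06 = $48.36
State unemployment insurance (employee share): $805.98 × 0.01 = $8.06
Paid family leave insurance: $805.98 × 0.0075 = $6.04
Total deductions = $32.24 + $80.60 + $83.18 + $32.92 + $6.93 + $48.36 + $8.06 + $6.04 = $298.33
Net pay = $805.98 − $298.33 = $507.65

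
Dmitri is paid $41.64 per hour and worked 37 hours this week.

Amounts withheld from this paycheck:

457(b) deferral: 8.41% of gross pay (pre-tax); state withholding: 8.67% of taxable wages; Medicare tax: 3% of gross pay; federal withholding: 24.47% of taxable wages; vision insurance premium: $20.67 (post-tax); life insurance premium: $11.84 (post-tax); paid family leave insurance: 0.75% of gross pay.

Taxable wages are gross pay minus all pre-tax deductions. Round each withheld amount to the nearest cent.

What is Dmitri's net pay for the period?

$853.18

Gross pay: 37 × $41.64 = $1,540.68
457(b) deferral: $1,540.68 × 0.0841 = $129.57
Taxable wages = $1,540.68 − $129.57 = $1,411.11
State withholding: $1,411.11 × 0.0867 = $122.34
Federal withholding: $1,411.11 × 0.2447 = $345.30
Paid family leave insurance: $1,540.68 × 0.0075 = $11.56
Medicare tax: $1,540.68 × 0.03 = $46.22
Vision insurance premium: $20.67
Life insurance premium: $11.84
Total deductions = $129.57 + $122.34 + $345.30 + $11.56 + $46.22 + $20.67 + $11.84 = $687.50
Net pay = $1,540.68 − $687.50 = $853.18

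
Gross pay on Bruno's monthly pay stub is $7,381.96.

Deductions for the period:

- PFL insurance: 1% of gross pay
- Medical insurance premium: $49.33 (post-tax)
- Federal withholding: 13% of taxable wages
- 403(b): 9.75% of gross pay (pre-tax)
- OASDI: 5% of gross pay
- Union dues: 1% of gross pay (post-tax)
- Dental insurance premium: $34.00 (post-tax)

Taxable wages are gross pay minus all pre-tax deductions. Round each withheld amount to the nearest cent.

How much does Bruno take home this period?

403(b): $7,381.96 × 0.0975 = $719.74
Taxable wages = $7,381.96 − $719.74 = $6,662.22
Federal withholding: $6,662.22 × 0.13 = $866.09
OASDI: $7,381.96 × 0.05 = $369.10
PFL insurance: $7,381.96 × 0.01 = $73.82
Union dues: $7,381.96 × 0.01 = $73.82
Medical insurance premium: $49.33
Dental insurance premium: $34.00
Total deductions = $719.74 + $866.09 + $369.10 + $73.82 + $73.82 + $49.33 + $34.00 = $2,185.90
Net pay = $7,381.96 − $2,185.90 = $5,196.06

$5,196.06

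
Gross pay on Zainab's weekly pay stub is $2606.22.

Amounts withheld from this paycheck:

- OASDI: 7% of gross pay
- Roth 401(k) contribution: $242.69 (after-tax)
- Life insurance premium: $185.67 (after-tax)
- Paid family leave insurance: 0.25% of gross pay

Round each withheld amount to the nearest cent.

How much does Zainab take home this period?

OASDI: $2606.22 × 0.07 = $182.44
Paid family leave insurance: $2606.22 × 0.0025 = $6.52
Roth 401(k) contribution: $242.69
Life insurance premium: $185.67
Total deductions = $182.44 + $6.52 + $242.69 + $185.67 = $617.32
Net pay = $2606.22 − $617.32 = $1988.90

$1988.90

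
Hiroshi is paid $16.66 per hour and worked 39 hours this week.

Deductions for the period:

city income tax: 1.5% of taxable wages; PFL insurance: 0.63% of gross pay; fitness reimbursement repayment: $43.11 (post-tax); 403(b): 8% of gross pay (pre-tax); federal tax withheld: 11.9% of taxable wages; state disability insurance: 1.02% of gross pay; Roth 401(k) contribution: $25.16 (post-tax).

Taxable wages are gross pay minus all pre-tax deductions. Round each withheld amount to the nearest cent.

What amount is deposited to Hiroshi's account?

Gross pay: 39 × $16.66 = $649.74
403(b): $649.74 × 0.08 = $51.98
Taxable wages = $649.74 − $51.98 = $597.76
City income tax: $597.76 × 0.015 = $8.97
Federal tax withheld: $597.76 × 0.119 = $71.13
State disability insurance: $649.74 × 0.0102 = $6.63
PFL insurance: $649.74 × 0.0063 = $4.09
Fitness reimbursement repayment: $43.11
Roth 401(k) contribution: $25.16
Total deductions = $51.98 + $8.97 + $71.13 + $6.63 + $4.09 + $43.11 + $25.16 = $211.07
Net pay = $649.74 − $211.07 = $438.67

$438.67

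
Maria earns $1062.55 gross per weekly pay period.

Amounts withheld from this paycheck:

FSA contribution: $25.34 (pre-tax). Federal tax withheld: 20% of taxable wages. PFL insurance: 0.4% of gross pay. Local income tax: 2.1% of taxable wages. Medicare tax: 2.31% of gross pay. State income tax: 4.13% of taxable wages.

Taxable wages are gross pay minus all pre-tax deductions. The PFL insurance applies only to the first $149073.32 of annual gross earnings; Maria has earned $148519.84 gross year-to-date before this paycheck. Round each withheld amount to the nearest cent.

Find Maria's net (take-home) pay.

FSA contribution: $25.34
Taxable wages = $1062.55 − $25.34 = $1037.21
Local income tax: $1037.21 × 0.021 = $21.78
Federal tax withheld: $1037.21 × 0.2 = $207.44
State income tax: $1037.21 × 0.0413 = $42.84
PFL insurance: only $149073.32 − $148519.84 = $553.48 of this check is subject → $553.48 × 0.004 = $2.21
Medicare tax: $1062.55 × 0.0231 = $24.54
Total deductions = $25.34 + $21.78 + $207.44 + $42.84 + $2.21 + $24.54 = $324.15
Net pay = $1062.55 − $324.15 = $738.40

$738.40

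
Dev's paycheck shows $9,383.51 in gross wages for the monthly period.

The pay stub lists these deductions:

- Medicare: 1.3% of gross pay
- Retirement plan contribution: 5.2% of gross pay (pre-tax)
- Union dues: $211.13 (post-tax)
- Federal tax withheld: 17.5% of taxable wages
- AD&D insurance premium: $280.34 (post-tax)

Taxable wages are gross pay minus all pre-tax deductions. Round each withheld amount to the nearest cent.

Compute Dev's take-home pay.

Retirement plan contribution: $9,383.51 × 0.052 = $487.94
Taxable wages = $9,383.51 − $487.94 = $8,895.57
Federal tax withheld: $8,895.57 × 0.175 = $1,556.72
Medicare: $9,383.51 × 0.013 = $121.99
AD&D insurance premium: $280.34
Union dues: $211.13
Total deductions = $487.94 + $1,556.72 + $121.99 + $280.34 + $211.13 = $2,658.12
Net pay = $9,383.51 − $2,658.12 = $6,725.39

$6,725.39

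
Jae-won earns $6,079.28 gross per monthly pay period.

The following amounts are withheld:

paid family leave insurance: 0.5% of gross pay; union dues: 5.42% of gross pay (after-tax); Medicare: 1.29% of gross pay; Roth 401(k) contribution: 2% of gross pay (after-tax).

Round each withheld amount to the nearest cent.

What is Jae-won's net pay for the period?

Paid family leave insurance: $6,079.28 × 0.005 = $30.40
Medicare: $6,079.28 × 0.0129 = $78.42
Roth 401(k) contribution: $6,079.28 × 0.02 = $121.59
Union dues: $6,079.28 × 0.0542 = $329.50
Total deductions = $30.40 + $78.42 + $121.59 + $329.50 = $559.91
Net pay = $6,079.28 − $559.91 = $5,519.37

$5,519.37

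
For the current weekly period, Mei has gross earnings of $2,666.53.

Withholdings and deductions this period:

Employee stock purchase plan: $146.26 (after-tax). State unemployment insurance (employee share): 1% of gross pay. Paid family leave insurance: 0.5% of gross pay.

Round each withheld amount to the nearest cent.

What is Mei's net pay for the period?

$2,480.27

State unemployment insurance (employee share): $2,666.53 × 0.01 = $26.67
Paid family leave insurance: $2,666.53 × 0.005 = $13.33
Employee stock purchase plan: $146.26
Total deductions = $26.67 + $13.33 + $146.26 = $186.26
Net pay = $2,666.53 − $186.26 = $2,480.27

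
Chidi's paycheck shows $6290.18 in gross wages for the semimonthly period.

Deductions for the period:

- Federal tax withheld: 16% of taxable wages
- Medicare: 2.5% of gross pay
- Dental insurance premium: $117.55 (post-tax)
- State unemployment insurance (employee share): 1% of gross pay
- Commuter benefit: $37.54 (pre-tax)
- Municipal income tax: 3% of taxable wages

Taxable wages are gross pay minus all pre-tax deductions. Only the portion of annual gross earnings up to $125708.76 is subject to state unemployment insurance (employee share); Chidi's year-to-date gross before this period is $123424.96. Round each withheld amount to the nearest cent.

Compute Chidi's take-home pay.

$4767.00

Commuter benefit: $37.54
Taxable wages = $6290.18 − $37.54 = $6252.64
Federal tax withheld: $6252.64 × 0.16 = $1000.42
Municipal income tax: $6252.64 × 0.03 = $187.58
Medicare: $6290.18 × 0.025 = $157.25
State unemployment insurance (employee share): only $125708.76 − $123424.96 = $2283.80 of this check is subject → $2283.80 × 0.01 = $22.84
Dental insurance premium: $117.55
Total deductions = $37.54 + $1000.42 + $187.58 + $157.25 + $22.84 + $117.55 = $1523.18
Net pay = $6290.18 − $1523.18 = $4767.00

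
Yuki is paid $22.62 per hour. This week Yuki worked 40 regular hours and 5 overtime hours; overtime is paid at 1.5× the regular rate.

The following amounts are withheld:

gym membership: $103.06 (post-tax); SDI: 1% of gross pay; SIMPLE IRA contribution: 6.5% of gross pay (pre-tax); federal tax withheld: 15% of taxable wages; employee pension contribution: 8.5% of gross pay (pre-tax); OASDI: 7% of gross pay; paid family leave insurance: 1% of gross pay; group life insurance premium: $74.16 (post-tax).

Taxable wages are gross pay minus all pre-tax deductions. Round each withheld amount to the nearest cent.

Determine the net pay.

Regular pay: 40 × $22.62 = $904.80
Overtime pay: 5 × $22.62 × 1.5 = $169.65
Gross pay = $904.80 + $169.65 = $1,074.45
Employee pension contribution: $1,074.45 × 0.085 = $91.33
SIMPLE IRA contribution: $1,074.45 × 0.065 = $69.84
Pre-tax total = $91.33 + $69.84 = $161.17
Taxable wages = $1,074.45 − $161.17 = $913.28
Federal tax withheld: $913.28 × 0.15 = $136.99
OASDI: $1,074.45 × 0.07 = $75.21
SDI: $1,074.45 × 0.01 = $10.74
Paid family leave insurance: $1,074.45 × 0.01 = $10.74
Group life insurance premium: $74.16
Gym membership: $103.06
Total deductions = $91.33 + $69.84 + $136.99 + $75.21 + $10.74 + $10.74 + $74.16 + $103.06 = $572.07
Net pay = $1,074.45 − $572.07 = $502.38

$502.38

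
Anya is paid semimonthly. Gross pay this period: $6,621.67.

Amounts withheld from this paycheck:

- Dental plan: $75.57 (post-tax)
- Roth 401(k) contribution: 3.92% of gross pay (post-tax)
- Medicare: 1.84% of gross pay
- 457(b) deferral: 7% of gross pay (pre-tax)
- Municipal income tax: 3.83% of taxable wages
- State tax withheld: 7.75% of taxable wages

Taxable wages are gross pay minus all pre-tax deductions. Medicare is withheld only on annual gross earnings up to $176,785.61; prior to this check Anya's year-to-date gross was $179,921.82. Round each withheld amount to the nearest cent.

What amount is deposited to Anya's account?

$5,109.89

457(b) deferral: $6,621.67 × 0.07 = $463.52
Taxable wages = $6,621.67 − $463.52 = $6,158.15
State tax withheld: $6,158.15 × 0.0775 = $477.26
Municipal income tax: $6,158.15 × 0.0383 = $235.86
Medicare: annual cap $176,785.61 already reached (YTD $179,921.82), so $0.00
Roth 401(k) contribution: $6,621.67 × 0.0392 = $259.57
Dental plan: $75.57
Total deductions = $463.52 + $477.26 + $235.86 + $0.00 + $259.57 + $75.57 = $1,511.78
Net pay = $6,621.67 − $1,511.78 = $5,109.89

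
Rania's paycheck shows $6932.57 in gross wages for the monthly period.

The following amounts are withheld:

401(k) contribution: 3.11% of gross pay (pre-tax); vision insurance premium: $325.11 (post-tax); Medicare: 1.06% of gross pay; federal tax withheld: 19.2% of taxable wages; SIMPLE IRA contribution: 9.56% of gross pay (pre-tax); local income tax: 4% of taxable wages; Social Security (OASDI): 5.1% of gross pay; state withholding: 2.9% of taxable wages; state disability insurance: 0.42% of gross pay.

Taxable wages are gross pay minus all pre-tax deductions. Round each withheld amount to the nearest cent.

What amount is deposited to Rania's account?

$3692.79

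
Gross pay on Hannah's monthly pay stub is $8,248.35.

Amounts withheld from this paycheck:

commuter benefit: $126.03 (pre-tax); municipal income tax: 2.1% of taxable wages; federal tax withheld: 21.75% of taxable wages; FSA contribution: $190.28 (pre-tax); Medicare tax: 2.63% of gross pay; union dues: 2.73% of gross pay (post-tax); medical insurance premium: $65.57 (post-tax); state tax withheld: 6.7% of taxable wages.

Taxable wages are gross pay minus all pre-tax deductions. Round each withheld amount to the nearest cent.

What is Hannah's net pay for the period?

FSA contribution: $190.28
Commuter benefit: $126.03
Pre-tax total = $190.28 + $126.03 = $316.31
Taxable wages = $8,248.35 − $316.31 = $7,932.04
Municipal income tax: $7,932.04 × 0.021 = $166.57
State tax withheld: $7,932.04 × 0.067 = $531.45
Federal tax withheld: $7,932.04 × 0.2175 = $1,725.22
Medicare tax: $8,248.35 × 0.0263 = $216.93
Medical insurance premium: $65.57
Union dues: $8,248.35 × 0.0273 = $225.18
Total deductions = $190.28 + $126.03 + $166.57 + $531.45 + $1,725.22 + $216.93 + $65.57 + $225.18 = $3,247.23
Net pay = $8,248.35 − $3,247.23 = $5,001.12

$5,001.12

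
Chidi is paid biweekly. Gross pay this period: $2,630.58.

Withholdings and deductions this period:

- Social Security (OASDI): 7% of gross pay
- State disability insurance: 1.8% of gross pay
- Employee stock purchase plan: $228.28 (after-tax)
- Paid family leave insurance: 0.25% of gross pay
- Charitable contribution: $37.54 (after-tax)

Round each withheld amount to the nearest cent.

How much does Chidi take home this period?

$2,126.69

Paid family leave insurance: $2,630.58 × 0.0025 = $6.58
Social Security (OASDI): $2,630.58 × 0.07 = $184.14
State disability insurance: $2,630.58 × 0.018 = $47.35
Employee stock purchase plan: $228.28
Charitable contribution: $37.54
Total deductions = $6.58 + $184.14 + $47.35 + $228.28 + $37.54 = $503.89
Net pay = $2,630.58 − $503.89 = $2,126.69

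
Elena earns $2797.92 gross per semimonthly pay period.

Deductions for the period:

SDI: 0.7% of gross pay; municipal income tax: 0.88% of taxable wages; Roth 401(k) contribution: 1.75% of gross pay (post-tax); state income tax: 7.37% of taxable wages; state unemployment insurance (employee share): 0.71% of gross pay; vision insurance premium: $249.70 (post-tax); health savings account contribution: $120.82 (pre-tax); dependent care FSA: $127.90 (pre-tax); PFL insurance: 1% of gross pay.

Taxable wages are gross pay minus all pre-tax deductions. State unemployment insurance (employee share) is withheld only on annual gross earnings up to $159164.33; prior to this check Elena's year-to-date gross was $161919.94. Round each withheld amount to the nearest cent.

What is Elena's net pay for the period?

$1992.66

Health savings account contribution: $120.82
Dependent care FSA: $127.90
Pre-tax total = $120.82 + $127.90 = $248.72
Taxable wages = $2797.92 − $248.72 = $2549.20
Municipal income tax: $2549.20 × 0.0088 = $22.43
State income tax: $2549.20 × 0.0737 = $187.88
SDI: $2797.92 × 0.007 = $19.59
State unemployment insurance (employee share): annual cap $159164.33 already reached (YTD $161919.94), so $0.00
PFL insurance: $2797.92 × 0.01 = $27.98
Vision insurance premium: $249.70
Roth 401(k) contribution: $2797.92 × 0.0175 = $48.96
Total deductions = $120.82 + $127.90 + $22.43 + $187.88 + $19.59 + $0.00 + $27.98 + $249.70 + $48.96 = $805.26
Net pay = $2797.92 − $805.26 = $1992.66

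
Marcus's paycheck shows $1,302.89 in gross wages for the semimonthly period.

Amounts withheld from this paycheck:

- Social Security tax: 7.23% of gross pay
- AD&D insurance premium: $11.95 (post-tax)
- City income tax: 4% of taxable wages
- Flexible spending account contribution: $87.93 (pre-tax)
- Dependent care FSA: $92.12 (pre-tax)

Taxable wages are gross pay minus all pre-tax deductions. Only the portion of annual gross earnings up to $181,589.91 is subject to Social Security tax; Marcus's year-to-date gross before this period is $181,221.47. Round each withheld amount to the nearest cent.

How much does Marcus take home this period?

$1,039.34

Flexible spending account contribution: $87.93
Dependent care FSA: $92.12
Pre-tax total = $87.93 + $92.12 = $180.05
Taxable wages = $1,302.89 − $180.05 = $1,122.84
City income tax: $1,122.84 × 0.04 = $44.91
Social Security tax: only $181,589.91 − $181,221.47 = $368.44 of this check is subject → $368.44 × 0.0723 = $26.64
AD&D insurance premium: $11.95
Total deductions = $87.93 + $92.12 + $44.91 + $26.64 + $11.95 = $263.55
Net pay = $1,302.89 − $263.55 = $1,039.34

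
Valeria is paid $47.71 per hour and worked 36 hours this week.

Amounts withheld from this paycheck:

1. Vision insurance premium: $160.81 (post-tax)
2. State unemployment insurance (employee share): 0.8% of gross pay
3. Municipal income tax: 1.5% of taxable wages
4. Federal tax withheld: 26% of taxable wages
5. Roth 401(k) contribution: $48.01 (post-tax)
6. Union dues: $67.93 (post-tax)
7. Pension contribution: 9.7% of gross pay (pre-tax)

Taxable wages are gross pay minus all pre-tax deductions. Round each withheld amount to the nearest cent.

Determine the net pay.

$833.96

Gross pay: 36 × $47.71 = $1,717.56
Pension contribution: $1,717.56 × 0.097 = $166.60
Taxable wages = $1,717.56 − $166.60 = $1,550.96
Municipal income tax: $1,550.96 × 0.015 = $23.26
Federal tax withheld: $1,550.96 × 0.26 = $403.25
State unemployment insurance (employee share): $1,717.56 × 0.008 = $13.74
Vision insurance premium: $160.81
Roth 401(k) contribution: $48.01
Union dues: $67.93
Total deductions = $166.60 + $23.26 + $403.25 + $13.74 + $160.81 + $48.01 + $67.93 = $883.60
Net pay = $1,717.56 − $883.60 = $833.96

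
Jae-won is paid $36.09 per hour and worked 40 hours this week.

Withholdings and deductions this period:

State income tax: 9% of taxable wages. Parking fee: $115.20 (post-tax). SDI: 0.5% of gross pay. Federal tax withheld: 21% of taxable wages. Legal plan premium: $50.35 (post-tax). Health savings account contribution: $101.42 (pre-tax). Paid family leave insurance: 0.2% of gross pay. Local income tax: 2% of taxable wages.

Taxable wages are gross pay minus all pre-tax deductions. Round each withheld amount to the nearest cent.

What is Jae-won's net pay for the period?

Gross pay: 40 × $36.09 = $1,443.60
Health savings account contribution: $101.42
Taxable wages = $1,443.60 − $101.42 = $1,342.18
Local income tax: $1,342.18 × 0.02 = $26.84
Federal tax withheld: $1,342.18 × 0.21 = $281.86
State income tax: $1,342.18 × 0.09 = $120.80
Paid family leave insurance: $1,443.60 × 0.002 = $2.89
SDI: $1,443.60 × 0.005 = $7.22
Legal plan premium: $50.35
Parking fee: $115.20
Total deductions = $101.42 + $26.84 + $281.86 + $120.80 + $2.89 + $7.22 + $50.35 + $115.20 = $706.58
Net pay = $1,443.60 − $706.58 = $737.02

$737.02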